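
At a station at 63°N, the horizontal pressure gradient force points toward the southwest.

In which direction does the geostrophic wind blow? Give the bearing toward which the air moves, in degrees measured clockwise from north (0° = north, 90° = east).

The pressure-gradient force points toward the southwest (bearing 225°).
Geostrophic balance: in the Northern Hemisphere the Coriolis force deflects motion to the right, so the geostrophic wind blows 90° to the right of the pressure-gradient force (low pressure on the left).
Rotating 225° by 90° clockwise gives 315° — the wind blows toward the northwest.

315°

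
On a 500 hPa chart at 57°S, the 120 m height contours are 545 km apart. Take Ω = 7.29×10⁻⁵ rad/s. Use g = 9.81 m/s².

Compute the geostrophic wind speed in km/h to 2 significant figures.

Coriolis parameter at 57°S:
f = 2Ω sin φ = 2 × 7.29×10⁻⁵ × sin 57° = 1.22×10⁻⁴ s⁻¹
Height gradient: |∂Z/∂n| = 120 m / 545000 m = 2.20×10⁻⁴
On a pressure surface, geostrophic balance gives V_g = (g/f)|∂Z/∂n|:
V_g = 9.81 × 2.20×10⁻⁴ / 1.22×10⁻⁴ = 17.7 m/s
Converting: 17.7 m/s × 3.6 = 64 km/h

64 km/h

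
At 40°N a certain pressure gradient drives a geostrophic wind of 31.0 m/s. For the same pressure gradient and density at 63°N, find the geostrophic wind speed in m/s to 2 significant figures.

With the same pressure gradient and density, V_g ∝ 1/f ∝ 1/sin φ.
V₂ = V₁ · sin φ₁ / sin φ₂ = 31.0 × sin 40° / sin 63°
V₂ = 31.0 × 0.6428/0.8910 = 22 m/s

22 m/s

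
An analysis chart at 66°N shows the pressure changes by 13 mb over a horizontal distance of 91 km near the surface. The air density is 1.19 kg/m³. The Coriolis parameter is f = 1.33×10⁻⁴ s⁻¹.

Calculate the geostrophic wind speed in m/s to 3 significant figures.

Pressure gradient: |∂P/∂n| = 1300 Pa / 91000 m = 1.43×10⁻² Pa/m
Geostrophic balance (pressure-gradient force = Coriolis force):
V_g = (1/(fρ)) |∂P/∂n| = 1.43×10⁻² / (1.33×10⁻⁴ × 1.19) = 90.3 m/s

90.3 m/s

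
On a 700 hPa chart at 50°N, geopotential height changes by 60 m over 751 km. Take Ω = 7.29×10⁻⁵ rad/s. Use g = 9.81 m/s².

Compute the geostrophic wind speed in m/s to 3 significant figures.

7.02 m/s

Coriolis parameter at 50°N:
f = 2Ω sin φ = 2 × 7.29×10⁻⁵ × sin 50° = 1.12×10⁻⁴ s⁻¹
Height gradient: |∂Z/∂n| = 60 m / 751000 m = 7.99×10⁻⁵
On a pressure surface, geostrophic balance gives V_g = (g/f)|∂Z/∂n|:
V_g = 9.81 × 7.99×10⁻⁵ / 1.12×10⁻⁴ = 7.02 m/s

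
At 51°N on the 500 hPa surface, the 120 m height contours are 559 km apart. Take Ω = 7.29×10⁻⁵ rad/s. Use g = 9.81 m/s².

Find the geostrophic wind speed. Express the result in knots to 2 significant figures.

Coriolis parameter at 51°N:
f = 2Ω sin φ = 2 × 7.29×10⁻⁵ × sin 51° = 1.13×10⁻⁴ s⁻¹
Height gradient: |∂Z/∂n| = 120 m / 559000 m = 2.15×10⁻⁴
On a pressure surface, geostrophic balance gives V_g = (g/f)|∂Z/∂n|:
V_g = 9.81 × 2.15×10⁻⁴ / 1.13×10⁻⁴ = 18.6 m/s
Converting: 18.6 m/s × 1.944 = 36 knots

36 knots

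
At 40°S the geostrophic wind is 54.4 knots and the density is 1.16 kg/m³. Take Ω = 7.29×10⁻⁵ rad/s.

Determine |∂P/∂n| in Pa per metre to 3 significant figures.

3.04×10⁻³ Pa/m

Coriolis parameter at 40°S:
f = 2Ω sin φ = 2 × 7.29×10⁻⁵ × sin 40° = 9.37×10⁻⁵ s⁻¹
Wind speed in SI: 54.4 knots = 28.0 m/s
Geostrophic balance rearranged: |∂P/∂n| = f ρ V_g
|∂P/∂n| = 9.37×10⁻⁵ × 1.16 × 28.0 = 3.04×10⁻³ Pa/m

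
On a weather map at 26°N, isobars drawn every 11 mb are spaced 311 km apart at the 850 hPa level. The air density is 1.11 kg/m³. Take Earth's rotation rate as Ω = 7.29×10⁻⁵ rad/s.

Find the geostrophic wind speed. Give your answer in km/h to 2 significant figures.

Coriolis parameter at 26°N:
f = 2Ω sin φ = 2 × 7.29×10⁻⁵ × sin 26° = 6.39×10⁻⁵ s⁻¹
Pressure gradient: |∂P/∂n| = 1100 Pa / 311000 m = 3.54×10⁻³ Pa/m
Geostrophic balance (pressure-gradient force = Coriolis force):
V_g = (1/(fρ)) |∂P/∂n| = 3.54×10⁻³ / (6.39×10⁻⁵ × 1.11) = 49.9 m/s
Converting: 49.9 m/s × 3.6 = 180 km/h

180 km/h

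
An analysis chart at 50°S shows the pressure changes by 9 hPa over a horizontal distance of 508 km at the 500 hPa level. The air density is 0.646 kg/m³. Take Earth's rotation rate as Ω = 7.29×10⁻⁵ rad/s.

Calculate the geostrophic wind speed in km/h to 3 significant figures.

Coriolis parameter at 50°S:
f = 2Ω sin φ = 2 × 7.29×10⁻⁵ × sin 50° = 1.12×10⁻⁴ s⁻¹
Pressure gradient: |∂P/∂n| = 900 Pa / 508000 m = 1.77×10⁻³ Pa/m
Geostrophic balance (pressure-gradient force = Coriolis force):
V_g = (1/(fρ)) |∂P/∂n| = 1.77×10⁻³ / (1.12×10⁻⁴ × 0.646) = 24.6 m/s
Converting: 24.6 m/s × 3.6 = 88.4 km/h

88.4 km/h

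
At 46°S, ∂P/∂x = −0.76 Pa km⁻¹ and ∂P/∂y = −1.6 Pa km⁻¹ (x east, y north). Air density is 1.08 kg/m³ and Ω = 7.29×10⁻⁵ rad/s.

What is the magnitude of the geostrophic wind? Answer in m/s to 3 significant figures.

Coriolis parameter at 46°S:
f = 2Ω sin φ = 2 × 7.29×10⁻⁵ × sin 46° = 1.05×10⁻⁴ s⁻¹
In the Southern Hemisphere f is negative: f = −1.05×10⁻⁴ s⁻¹.
Component geostrophic relations (x east, y north):
u_g = −(1/(fρ)) ∂P/∂y,  v_g = (1/(fρ)) ∂P/∂x
u_g = −(−1.6×10⁻³)/(−1.05×10⁻⁴ × 1.08) = −14.1 m/s;  v_g = (−0.76×10⁻³)/(−1.05×10⁻⁴ × 1.08) = 6.71 m/s
|V_g| = √(u_g² + v_g²) = 15.6 m/s

15.6 m/s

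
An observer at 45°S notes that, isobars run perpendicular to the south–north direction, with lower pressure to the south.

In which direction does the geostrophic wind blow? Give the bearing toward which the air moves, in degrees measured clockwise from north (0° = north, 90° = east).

090°

The pressure-gradient force points toward the south (bearing 180°).
Geostrophic balance: in the Southern Hemisphere the Coriolis force deflects motion to the left, so the geostrophic wind blows 90° to the left of the pressure-gradient force (low pressure on the right).
Rotating 180° by 90° counterclockwise gives 090° — the wind blows toward the east.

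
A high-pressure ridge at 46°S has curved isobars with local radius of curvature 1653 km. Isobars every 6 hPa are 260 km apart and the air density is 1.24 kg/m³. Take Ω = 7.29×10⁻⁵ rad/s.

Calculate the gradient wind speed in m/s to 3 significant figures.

20.1 m/s

Coriolis parameter at 46°S:
f = 2Ω sin φ = 2 × 7.29×10⁻⁵ × sin 46° = 1.05×10⁻⁴ s⁻¹
Pressure gradient: |∂P/∂n| = 600 Pa / 260000 m = 2.31×10⁻³ Pa/m
Geostrophic speed: V_g = |∂P/∂n|/(fρ) = 2.31×10⁻³/(1.05×10⁻⁴ × 1.24) = 17.7 m/s
Around a high, pressure-gradient force acts outward with centrifugal, so Coriolis balances both:
fV = (1/ρ)|∂P/∂n| + V²/R  →  V² − fR·V + fR·V_g = 0
With fR = 1.05×10⁻⁴ × 1653×10³ m = 173 m/s:
V = [fR − √((fR)² − 4 fR V_g)]/2 = [173 − √(173² − 4×173×17.7)]/2 = 20.1 m/s
Supergeostrophic (V > V_g = 17.7 m/s), as expected around a high.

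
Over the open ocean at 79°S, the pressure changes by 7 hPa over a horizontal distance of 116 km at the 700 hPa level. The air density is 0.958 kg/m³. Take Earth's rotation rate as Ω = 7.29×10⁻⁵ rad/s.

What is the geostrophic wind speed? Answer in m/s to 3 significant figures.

Coriolis parameter at 79°S:
f = 2Ω sin φ = 2 × 7.29×10⁻⁵ × sin 79° = 1.43×10⁻⁴ s⁻¹
Pressure gradient: |∂P/∂n| = 700 Pa / 116000 m = 6.03×10⁻³ Pa/m
Geostrophic balance (pressure-gradient force = Coriolis force):
V_g = (1/(fρ)) |∂P/∂n| = 6.03×10⁻³ / (1.43×10⁻⁴ × 0.958) = 44.0 m/s

44.0 m/s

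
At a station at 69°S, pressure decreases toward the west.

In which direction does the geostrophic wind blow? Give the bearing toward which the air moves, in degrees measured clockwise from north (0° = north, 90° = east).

180°

The pressure-gradient force points toward the west (bearing 270°).
Geostrophic balance: in the Southern Hemisphere the Coriolis force deflects motion to the left, so the geostrophic wind blows 90° to the left of the pressure-gradient force (low pressure on the right).
Rotating 270° by 90° counterclockwise gives 180° — the wind blows toward the south.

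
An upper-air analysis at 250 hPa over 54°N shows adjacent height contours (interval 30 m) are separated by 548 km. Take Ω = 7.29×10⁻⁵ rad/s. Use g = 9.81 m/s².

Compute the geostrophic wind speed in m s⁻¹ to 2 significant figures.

Coriolis parameter at 54°N:
f = 2Ω sin φ = 2 × 7.29×10⁻⁵ × sin 54° = 1.18×10⁻⁴ s⁻¹
Height gradient: |∂Z/∂n| = 30 m / 548000 m = 5.47×10⁻⁵
On a pressure surface, geostrophic balance gives V_g = (g/f)|∂Z/∂n|:
V_g = 9.81 × 5.47×10⁻⁵ / 1.18×10⁻⁴ = 4.55 m/s

4.6 m s⁻¹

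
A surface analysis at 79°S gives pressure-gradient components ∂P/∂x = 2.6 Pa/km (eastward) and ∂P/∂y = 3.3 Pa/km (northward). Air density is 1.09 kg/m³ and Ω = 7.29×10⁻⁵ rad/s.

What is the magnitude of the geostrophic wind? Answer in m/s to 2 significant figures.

27 m/s

Coriolis parameter at 79°S:
f = 2Ω sin φ = 2 × 7.29×10⁻⁵ × sin 79° = 1.43×10⁻⁴ s⁻¹
In the Southern Hemisphere f is negative: f = −1.43×10⁻⁴ s⁻¹.
Component geostrophic relations (x east, y north):
u_g = −(1/(fρ)) ∂P/∂y,  v_g = (1/(fρ)) ∂P/∂x
u_g = −(3.3×10⁻³)/(−1.43×10⁻⁴ × 1.09) = 21.2 m/s;  v_g = (2.6×10⁻³)/(−1.43×10⁻⁴ × 1.09) = −16.7 m/s
|V_g| = √(u_g² + v_g²) = 26.9 m/s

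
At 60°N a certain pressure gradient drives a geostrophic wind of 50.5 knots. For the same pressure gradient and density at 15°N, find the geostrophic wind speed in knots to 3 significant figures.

With the same pressure gradient and density, V_g ∝ 1/f ∝ 1/sin φ.
V₂ = V₁ · sin φ₁ / sin φ₂ = 50.5 × sin 60° / sin 15°
V₂ = 50.5 × 0.8660/0.2588 = 169 knots

169 knots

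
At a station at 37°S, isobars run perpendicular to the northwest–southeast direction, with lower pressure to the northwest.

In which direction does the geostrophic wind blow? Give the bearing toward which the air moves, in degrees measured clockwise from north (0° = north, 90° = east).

The pressure-gradient force points toward the northwest (bearing 315°).
Geostrophic balance: in the Southern Hemisphere the Coriolis force deflects motion to the left, so the geostrophic wind blows 90° to the left of the pressure-gradient force (low pressure on the right).
Rotating 315° by 90° counterclockwise gives 225° — the wind blows toward the southwest.

225°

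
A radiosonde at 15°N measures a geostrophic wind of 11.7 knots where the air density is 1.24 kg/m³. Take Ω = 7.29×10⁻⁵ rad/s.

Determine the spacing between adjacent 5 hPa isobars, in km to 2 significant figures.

1800 km

Coriolis parameter at 15°N:
f = 2Ω sin φ = 2 × 7.29×10⁻⁵ × sin 15° = 3.77×10⁻⁵ s⁻¹
Wind speed in SI: 11.7 knots = 6.02 m/s
Geostrophic balance rearranged: |∂P/∂n| = f ρ V_g
|∂P/∂n| = 3.77×10⁻⁵ × 1.24 × 6.02 = 2.82×10⁻⁴ Pa/m
Isobar spacing: Δn = ΔP/|∂P/∂n| = 500 Pa / 2.82×10⁻⁴ Pa/m = 1775295 m ≈ 1800 km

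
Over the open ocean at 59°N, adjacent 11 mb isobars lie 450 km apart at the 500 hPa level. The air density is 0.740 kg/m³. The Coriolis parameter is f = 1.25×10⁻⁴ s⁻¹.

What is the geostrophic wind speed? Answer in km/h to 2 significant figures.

Pressure gradient: |∂P/∂n| = 1100 Pa / 450000 m = 2.44×10⁻³ Pa/m
Geostrophic balance (pressure-gradient force = Coriolis force):
V_g = (1/(fρ)) |∂P/∂n| = 2.44×10⁻³ / (1.25×10⁻⁴ × 0.740) = 26.4 m/s
Converting: 26.4 m/s × 3.6 = 95 km/h

95 km/h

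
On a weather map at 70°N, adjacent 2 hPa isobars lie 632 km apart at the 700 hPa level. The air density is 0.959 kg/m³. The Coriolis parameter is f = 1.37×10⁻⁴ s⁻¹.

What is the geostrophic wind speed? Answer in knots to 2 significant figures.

4.7 knots

Pressure gradient: |∂P/∂n| = 200 Pa / 632000 m = 3.16×10⁻⁴ Pa/m
Geostrophic balance (pressure-gradient force = Coriolis force):
V_g = (1/(fρ)) |∂P/∂n| = 3.16×10⁻⁴ / (1.37×10⁻⁴ × 0.959) = 2.41 m/s
Converting: 2.41 m/s × 1.944 = 4.7 knots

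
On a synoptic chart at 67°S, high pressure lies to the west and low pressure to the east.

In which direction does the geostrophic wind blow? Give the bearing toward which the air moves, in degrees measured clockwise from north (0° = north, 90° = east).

The pressure-gradient force points toward the east (bearing 090°).
Geostrophic balance: in the Southern Hemisphere the Coriolis force deflects motion to the left, so the geostrophic wind blows 90° to the left of the pressure-gradient force (low pressure on the right).
Rotating 090° by 90° counterclockwise gives 000° — the wind blows toward the north.

000°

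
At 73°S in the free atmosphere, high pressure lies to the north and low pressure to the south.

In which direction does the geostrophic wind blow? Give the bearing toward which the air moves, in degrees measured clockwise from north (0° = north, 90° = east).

The pressure-gradient force points toward the south (bearing 180°).
Geostrophic balance: in the Southern Hemisphere the Coriolis force deflects motion to the left, so the geostrophic wind blows 90° to the left of the pressure-gradient force (low pressure on the right).
Rotating 180° by 90° counterclockwise gives 090° — the wind blows toward the east.

090°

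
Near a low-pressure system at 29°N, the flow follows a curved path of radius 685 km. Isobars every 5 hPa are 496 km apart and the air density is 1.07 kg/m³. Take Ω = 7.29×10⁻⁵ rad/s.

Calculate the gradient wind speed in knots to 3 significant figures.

Coriolis parameter at 29°N:
f = 2Ω sin φ = 2 × 7.29×10⁻⁵ × sin 29° = 7.07×10⁻⁵ s⁻¹
Pressure gradient: |∂P/∂n| = 500 Pa / 496000 m = 1.01×10⁻³ Pa/m
Geostrophic speed: V_g = |∂P/∂n|/(fρ) = 1.01×10⁻³/(7.07×10⁻⁵ × 1.07) = 13.3 m/s
Around a low, centrifugal force acts outward with Coriolis, so pressure-gradient force balances both:
(1/ρ)|∂P/∂n| = fV + V²/R  →  V² + fR·V − fR·V_g = 0
With fR = 7.07×10⁻⁵ × 685×10³ m = 48.4 m/s:
V = [−fR + √((fR)² + 4 fR V_g)]/2 = [−48.4 + √(48.4² + 4×48.4×13.3)]/2 = 10.9 m/s
Subgeostrophic (V < V_g = 13.3 m/s), as expected around a low.
Converting: 10.9 m/s × 1.944 = 21.2 knots

21.2 knots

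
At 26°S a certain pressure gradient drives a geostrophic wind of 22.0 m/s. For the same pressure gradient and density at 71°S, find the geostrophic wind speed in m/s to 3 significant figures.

With the same pressure gradient and density, V_g ∝ 1/f ∝ 1/sin φ.
V₂ = V₁ · sin φ₁ / sin φ₂ = 22.0 × sin 26° / sin 71°
V₂ = 22.0 × 0.4384/0.9455 = 10.2 m/s

10.2 m/s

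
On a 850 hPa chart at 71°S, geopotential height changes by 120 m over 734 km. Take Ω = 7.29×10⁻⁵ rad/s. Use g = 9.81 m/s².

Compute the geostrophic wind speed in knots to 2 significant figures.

Coriolis parameter at 71°S:
f = 2Ω sin φ = 2 × 7.29×10⁻⁵ × sin 71° = 1.38×10⁻⁴ s⁻¹
Height gradient: |∂Z/∂n| = 120 m / 734000 m = 1.63×10⁻⁴
On a pressure surface, geostrophic balance gives V_g = (g/f)|∂Z/∂n|:
V_g = 9.81 × 1.63×10⁻⁴ / 1.38×10⁻⁴ = 11.6 m/s
Converting: 11.6 m/s × 1.944 = 23 knots

23 knots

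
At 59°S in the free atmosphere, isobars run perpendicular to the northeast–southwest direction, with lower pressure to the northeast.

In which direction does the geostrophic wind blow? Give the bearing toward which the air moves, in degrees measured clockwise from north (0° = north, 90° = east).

315°

The pressure-gradient force points toward the northeast (bearing 045°).
Geostrophic balance: in the Southern Hemisphere the Coriolis force deflects motion to the left, so the geostrophic wind blows 90° to the left of the pressure-gradient force (low pressure on the right).
Rotating 045° by 90° counterclockwise gives 315° — the wind blows toward the northwest.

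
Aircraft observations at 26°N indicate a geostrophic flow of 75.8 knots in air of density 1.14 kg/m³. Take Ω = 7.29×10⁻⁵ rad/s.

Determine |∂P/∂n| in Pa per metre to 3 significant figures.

2.84×10⁻³ Pa/m

Coriolis parameter at 26°N:
f = 2Ω sin φ = 2 × 7.29×10⁻⁵ × sin 26° = 6.39×10⁻⁵ s⁻¹
Wind speed in SI: 75.8 knots = 39.0 m/s
Geostrophic balance rearranged: |∂P/∂n| = f ρ V_g
|∂P/∂n| = 6.39×10⁻⁵ × 1.14 × 39.0 = 2.84×10⁻³ Pa/m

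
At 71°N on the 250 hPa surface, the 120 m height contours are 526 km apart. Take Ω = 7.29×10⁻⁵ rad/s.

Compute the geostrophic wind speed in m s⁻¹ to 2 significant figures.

Coriolis parameter at 71°N:
f = 2Ω sin φ = 2 × 7.29×10⁻⁵ × sin 71° = 1.38×10⁻⁴ s⁻¹
Height gradient: |∂Z/∂n| = 120 m / 526000 m = 2.28×10⁻⁴
On a pressure surface, geostrophic balance gives V_g = (g/f)|∂Z/∂n|:
V_g = 9.81 × 2.28×10⁻⁴ / 1.38×10⁻⁴ = 16.2 m/s

16 m s⁻¹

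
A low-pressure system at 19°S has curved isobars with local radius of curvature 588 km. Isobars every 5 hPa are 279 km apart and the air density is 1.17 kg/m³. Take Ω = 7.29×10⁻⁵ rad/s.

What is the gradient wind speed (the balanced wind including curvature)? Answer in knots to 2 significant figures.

37 knots

Coriolis parameter at 19°S:
f = 2Ω sin φ = 2 × 7.29×10⁻⁵ × sin 19° = 4.75×10⁻⁵ s⁻¹
Pressure gradient: |∂P/∂n| = 500 Pa / 279000 m = 1.79×10⁻³ Pa/m
Geostrophic speed: V_g = |∂P/∂n|/(fρ) = 1.79×10⁻³/(4.75×10⁻⁵ × 1.17) = 32.3 m/s
Around a low, centrifugal force acts outward with Coriolis, so pressure-gradient force balances both:
(1/ρ)|∂P/∂n| = fV + V²/R  →  V² + fR·V − fR·V_g = 0
With fR = 4.75×10⁻⁵ × 588×10³ m = 27.9 m/s:
V = [−fR + √((fR)² + 4 fR V_g)]/2 = [−27.9 + √(27.9² + 4×27.9×32.3)]/2 = 19.1 m/s
Subgeostrophic (V < V_g = 32.3 m/s), as expected around a low.
Converting: 19.1 m/s × 1.944 = 37 knots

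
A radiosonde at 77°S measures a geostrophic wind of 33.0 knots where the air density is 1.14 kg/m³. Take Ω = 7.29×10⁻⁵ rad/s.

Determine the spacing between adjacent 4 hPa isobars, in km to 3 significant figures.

145 km

Coriolis parameter at 77°S:
f = 2Ω sin φ = 2 × 7.29×10⁻⁵ × sin 77° = 1.42×10⁻⁴ s⁻¹
Wind speed in SI: 33.0 knots = 17.0 m/s
Geostrophic balance rearranged: |∂P/∂n| = f ρ V_g
|∂P/∂n| = 1.42×10⁻⁴ × 1.14 × 17.0 = 2.75×10⁻³ Pa/m
Isobar spacing: Δn = ΔP/|∂P/∂n| = 400 Pa / 2.75×10⁻³ Pa/m = 145486 m ≈ 145 km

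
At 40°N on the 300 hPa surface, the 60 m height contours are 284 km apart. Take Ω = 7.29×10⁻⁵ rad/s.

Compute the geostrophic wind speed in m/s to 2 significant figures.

Coriolis parameter at 40°N:
f = 2Ω sin φ = 2 × 7.29×10⁻⁵ × sin 40° = 9.37×10⁻⁵ s⁻¹
Height gradient: |∂Z/∂n| = 60 m / 284000 m = 2.11×10⁻⁴
On a pressure surface, geostrophic balance gives V_g = (g/f)|∂Z/∂n|:
V_g = 9.81 × 2.11×10⁻⁴ / 9.37×10⁻⁵ = 22.1 m/s

22 m/s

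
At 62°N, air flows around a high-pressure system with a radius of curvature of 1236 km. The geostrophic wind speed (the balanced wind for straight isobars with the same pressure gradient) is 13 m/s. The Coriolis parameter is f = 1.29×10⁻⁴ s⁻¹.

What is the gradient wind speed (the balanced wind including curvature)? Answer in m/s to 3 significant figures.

14.3 m/s

Around a high, pressure-gradient force acts outward with centrifugal, so Coriolis balances both:
fV = (1/ρ)|∂P/∂n| + V²/R  →  V² − fR·V + fR·V_g = 0
With fR = 1.29×10⁻⁴ × 1236×10³ m = 159 m/s:
V = [fR − √((fR)² − 4 fR V_g)]/2 = [159 − √(159² − 4×159×13)]/2 = 14.3 m/s
Supergeostrophic (V > V_g = 13 m/s), as expected around a high.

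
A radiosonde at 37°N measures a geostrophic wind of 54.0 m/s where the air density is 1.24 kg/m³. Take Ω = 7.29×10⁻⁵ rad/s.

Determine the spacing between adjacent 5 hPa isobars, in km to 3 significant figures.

85.1 km

Coriolis parameter at 37°N:
f = 2Ω sin φ = 2 × 7.29×10⁻⁵ × sin 37° = 8.77×10⁻⁵ s⁻¹
Geostrophic balance rearranged: |∂P/∂n| = f ρ V_g
|∂P/∂n| = 8.77×10⁻⁵ × 1.24 × 54.0 = 5.88×10⁻³ Pa/m
Isobar spacing: Δn = ΔP/|∂P/∂n| = 500 Pa / 5.88×10⁻³ Pa/m = 85101 m ≈ 85.1 km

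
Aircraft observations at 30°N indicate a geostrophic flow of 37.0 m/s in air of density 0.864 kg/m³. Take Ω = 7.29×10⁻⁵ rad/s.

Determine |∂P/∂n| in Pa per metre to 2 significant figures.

2.3×10⁻³ Pa/m

Coriolis parameter at 30°N:
f = 2Ω sin φ = 2 × 7.29×10⁻⁵ × sin 30° = 7.29×10⁻⁵ s⁻¹
Geostrophic balance rearranged: |∂P/∂n| = f ρ V_g
|∂P/∂n| = 7.29×10⁻⁵ × 0.864 × 37.0 = 2.33×10⁻³ Pa/m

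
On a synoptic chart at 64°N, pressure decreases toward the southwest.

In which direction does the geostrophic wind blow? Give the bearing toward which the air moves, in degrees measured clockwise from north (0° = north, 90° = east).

315°

The pressure-gradient force points toward the southwest (bearing 225°).
Geostrophic balance: in the Northern Hemisphere the Coriolis force deflects motion to the right, so the geostrophic wind blows 90° to the right of the pressure-gradient force (low pressure on the left).
Rotating 225° by 90° clockwise gives 315° — the wind blows toward the northwest.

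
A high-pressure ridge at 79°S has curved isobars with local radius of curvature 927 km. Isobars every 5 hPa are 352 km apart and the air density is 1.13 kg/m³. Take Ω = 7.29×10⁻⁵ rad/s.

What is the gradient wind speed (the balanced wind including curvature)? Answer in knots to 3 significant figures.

18.4 knots

Coriolis parameter at 79°S:
f = 2Ω sin φ = 2 × 7.29×10⁻⁵ × sin 79° = 1.43×10⁻⁴ s⁻¹
Pressure gradient: |∂P/∂n| = 500 Pa / 352000 m = 1.42×10⁻³ Pa/m
Geostrophic speed: V_g = |∂P/∂n|/(fρ) = 1.42×10⁻³/(1.43×10⁻⁴ × 1.13) = 8.78 m/s
Around a high, pressure-gradient force acts outward with centrifugal, so Coriolis balances both:
fV = (1/ρ)|∂P/∂n| + V²/R  →  V² − fR·V + fR·V_g = 0
With fR = 1.43×10⁻⁴ × 927×10³ m = 133 m/s:
V = [fR − √((fR)² − 4 fR V_g)]/2 = [133 − √(133² − 4×133×8.78)]/2 = 9.46 m/s
Supergeostrophic (V > V_g = 8.78 m/s), as expected around a high.
Converting: 9.46 m/s × 1.944 = 18.4 knots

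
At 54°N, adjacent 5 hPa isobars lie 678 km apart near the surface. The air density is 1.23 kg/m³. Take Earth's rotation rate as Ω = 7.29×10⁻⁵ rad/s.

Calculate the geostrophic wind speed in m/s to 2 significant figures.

5.1 m/s

Coriolis parameter at 54°N:
f = 2Ω sin φ = 2 × 7.29×10⁻⁵ × sin 54° = 1.18×10⁻⁴ s⁻¹
Pressure gradient: |∂P/∂n| = 500 Pa / 678000 m = 7.37×10⁻⁴ Pa/m
Geostrophic balance (pressure-gradient force = Coriolis force):
V_g = (1/(fρ)) |∂P/∂n| = 7.37×10⁻⁴ / (1.18×10⁻⁴ × 1.23) = 5.08 m/s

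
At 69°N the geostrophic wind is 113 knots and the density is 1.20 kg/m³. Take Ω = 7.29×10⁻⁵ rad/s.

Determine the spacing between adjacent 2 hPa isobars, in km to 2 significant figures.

21 km

Coriolis parameter at 69°N:
f = 2Ω sin φ = 2 × 7.29×10⁻⁵ × sin 69° = 1.36×10⁻⁴ s⁻¹
Wind speed in SI: 113 knots = 58.1 m/s
Geostrophic balance rearranged: |∂P/∂n| = f ρ V_g
|∂P/∂n| = 1.36×10⁻⁴ × 1.20 × 58.1 = 9.50×10⁻³ Pa/m
Isobar spacing: Δn = ΔP/|∂P/∂n| = 200 Pa / 9.50×10⁻³ Pa/m = 21063 m ≈ 21 km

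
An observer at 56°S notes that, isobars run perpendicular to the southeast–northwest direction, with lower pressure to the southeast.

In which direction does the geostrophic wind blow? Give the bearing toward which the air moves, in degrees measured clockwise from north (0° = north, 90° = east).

045°

The pressure-gradient force points toward the southeast (bearing 135°).
Geostrophic balance: in the Southern Hemisphere the Coriolis force deflects motion to the left, so the geostrophic wind blows 90° to the left of the pressure-gradient force (low pressure on the right).
Rotating 135° by 90° counterclockwise gives 045° — the wind blows toward the northeast.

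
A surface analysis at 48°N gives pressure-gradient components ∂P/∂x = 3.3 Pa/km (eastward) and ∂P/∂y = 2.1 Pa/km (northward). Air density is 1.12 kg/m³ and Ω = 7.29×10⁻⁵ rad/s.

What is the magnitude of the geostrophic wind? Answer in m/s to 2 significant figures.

Coriolis parameter at 48°N:
f = 2Ω sin φ = 2 × 7.29×10⁻⁵ × sin 48° = 1.08×10⁻⁴ s⁻¹
Component geostrophic relations (x east, y north):
u_g = −(1/(fρ)) ∂P/∂y,  v_g = (1/(fρ)) ∂P/∂x
u_g = −(2.1×10⁻³)/(1.08×10⁻⁴ × 1.12) = −17.3 m/s;  v_g = (3.3×10⁻³)/(1.08×10⁻⁴ × 1.12) = 27.2 m/s
|V_g| = √(u_g² + v_g²) = 32.2 m/s

32 m/s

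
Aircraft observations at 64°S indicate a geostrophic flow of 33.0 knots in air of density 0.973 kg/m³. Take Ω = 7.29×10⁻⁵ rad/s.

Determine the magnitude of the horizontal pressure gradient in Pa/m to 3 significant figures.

Coriolis parameter at 64°S:
f = 2Ω sin φ = 2 × 7.29×10⁻⁵ × sin 64° = 1.31×10⁻⁴ s⁻¹
Wind speed in SI: 33.0 knots = 17.0 m/s
Geostrophic balance rearranged: |∂P/∂n| = f ρ V_g
|∂P/∂n| = 1.31×10⁻⁴ × 0.973 × 17.0 = 2.16×10⁻³ Pa/m

2.16×10⁻³ Pa/m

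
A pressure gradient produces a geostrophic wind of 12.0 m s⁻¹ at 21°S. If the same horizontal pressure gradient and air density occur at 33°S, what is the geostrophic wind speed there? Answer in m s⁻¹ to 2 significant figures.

7.9 m s⁻¹

With the same pressure gradient and density, V_g ∝ 1/f ∝ 1/sin φ.
V₂ = V₁ · sin φ₁ / sin φ₂ = 12.0 × sin 21° / sin 33°
V₂ = 12.0 × 0.3584/0.5446 = 7.9 m s⁻¹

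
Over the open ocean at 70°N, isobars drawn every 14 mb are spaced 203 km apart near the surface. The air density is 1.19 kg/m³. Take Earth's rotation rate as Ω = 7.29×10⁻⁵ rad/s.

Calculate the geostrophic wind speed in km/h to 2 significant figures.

150 km/h

Coriolis parameter at 70°N:
f = 2Ω sin φ = 2 × 7.29×10⁻⁵ × sin 70° = 1.37×10⁻⁴ s⁻¹
Pressure gradient: |∂P/∂n| = 1400 Pa / 203000 m = 6.90×10⁻³ Pa/m
Geostrophic balance (pressure-gradient force = Coriolis force):
V_g = (1/(fρ)) |∂P/∂n| = 6.90×10⁻³ / (1.37×10⁻⁴ × 1.19) = 42.3 m/s
Converting: 42.3 m/s × 3.6 = 150 km/h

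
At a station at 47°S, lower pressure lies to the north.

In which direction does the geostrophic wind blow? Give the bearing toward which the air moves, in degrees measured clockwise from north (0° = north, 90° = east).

The pressure-gradient force points toward the north (bearing 000°).
Geostrophic balance: in the Southern Hemisphere the Coriolis force deflects motion to the left, so the geostrophic wind blows 90° to the left of the pressure-gradient force (low pressure on the right).
Rotating 000° by 90° counterclockwise gives 270° — the wind blows toward the west.

270°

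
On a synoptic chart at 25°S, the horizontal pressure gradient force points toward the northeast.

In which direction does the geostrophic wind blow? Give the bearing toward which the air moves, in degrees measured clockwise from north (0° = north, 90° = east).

315°

The pressure-gradient force points toward the northeast (bearing 045°).
Geostrophic balance: in the Southern Hemisphere the Coriolis force deflects motion to the left, so the geostrophic wind blows 90° to the left of the pressure-gradient force (low pressure on the right).
Rotating 045° by 90° counterclockwise gives 315° — the wind blows toward the northwest.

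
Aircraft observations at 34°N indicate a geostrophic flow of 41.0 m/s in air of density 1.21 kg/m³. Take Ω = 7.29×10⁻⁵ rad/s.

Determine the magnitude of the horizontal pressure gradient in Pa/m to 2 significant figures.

Coriolis parameter at 34°N:
f = 2Ω sin φ = 2 × 7.29×10⁻⁵ × sin 34° = 8.15×10⁻⁵ s⁻¹
Geostrophic balance rearranged: |∂P/∂n| = f ρ V_g
|∂P/∂n| = 8.15×10⁻⁵ × 1.21 × 41.0 = 4.04×10⁻³ Pa/m

4.0×10⁻³ Pa/m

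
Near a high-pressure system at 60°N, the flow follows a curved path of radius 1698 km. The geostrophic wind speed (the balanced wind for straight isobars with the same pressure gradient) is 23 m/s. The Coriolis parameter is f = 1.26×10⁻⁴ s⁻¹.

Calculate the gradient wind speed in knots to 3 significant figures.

51.0 knots

Around a high, pressure-gradient force acts outward with centrifugal, so Coriolis balances both:
fV = (1/ρ)|∂P/∂n| + V²/R  →  V² − fR·V + fR·V_g = 0
With fR = 1.26×10⁻⁴ × 1698×10³ m = 214 m/s:
V = [fR − √((fR)² − 4 fR V_g)]/2 = [214 − √(214² − 4×214×23)]/2 = 26.2 m/s
Supergeostrophic (V > V_g = 23 m/s), as expected around a high.
Converting: 26.2 m/s × 1.944 = 51.0 knots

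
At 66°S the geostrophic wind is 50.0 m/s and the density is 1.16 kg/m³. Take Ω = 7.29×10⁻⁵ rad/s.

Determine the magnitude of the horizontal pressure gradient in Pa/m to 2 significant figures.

7.7×10⁻³ Pa/m

Coriolis parameter at 66°S:
f = 2Ω sin φ = 2 × 7.29×10⁻⁵ × sin 66° = 1.33×10⁻⁴ s⁻¹
Geostrophic balance rearranged: |∂P/∂n| = f ρ V_g
|∂P/∂n| = 1.33×10⁻⁴ × 1.16 × 50.0 = 7.73×10⁻³ Pa/m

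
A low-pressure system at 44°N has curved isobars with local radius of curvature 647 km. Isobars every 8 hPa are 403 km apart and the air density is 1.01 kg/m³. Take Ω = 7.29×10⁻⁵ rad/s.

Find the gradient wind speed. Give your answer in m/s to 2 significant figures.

Coriolis parameter at 44°N:
f = 2Ω sin φ = 2 × 7.29×10⁻⁵ × sin 44° = 1.01×10⁻⁴ s⁻¹
Pressure gradient: |∂P/∂n| = 800 Pa / 403000 m = 1.99×10⁻³ Pa/m
Geostrophic speed: V_g = |∂P/∂n|/(fρ) = 1.99×10⁻³/(1.01×10⁻⁴ × 1.01) = 19.4 m/s
Around a low, centrifugal force acts outward with Coriolis, so pressure-gradient force balances both:
(1/ρ)|∂P/∂n| = fV + V²/R  →  V² + fR·V − fR·V_g = 0
With fR = 1.01×10⁻⁴ × 647×10³ m = 65.5 m/s:
V = [−fR + √((fR)² + 4 fR V_g)]/2 = [−65.5 + √(65.5² + 4×65.5×19.4)]/2 = 15.7 m/s
Subgeostrophic (V < V_g = 19.4 m/s), as expected around a low.

16 m/s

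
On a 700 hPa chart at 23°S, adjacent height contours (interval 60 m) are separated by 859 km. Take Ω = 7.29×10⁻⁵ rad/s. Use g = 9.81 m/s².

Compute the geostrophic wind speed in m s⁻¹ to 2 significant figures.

Coriolis parameter at 23°S:
f = 2Ω sin φ = 2 × 7.29×10⁻⁵ × sin 23° = 5.70×10⁻⁵ s⁻¹
Height gradient: |∂Z/∂n| = 60 m / 859000 m = 6.98×10⁻⁵
On a pressure surface, geostrophic balance gives V_g = (g/f)|∂Z/∂n|:
V_g = 9.81 × 6.98×10⁻⁵ / 5.70×10⁻⁵ = 12.0 m/s

12 m s⁻¹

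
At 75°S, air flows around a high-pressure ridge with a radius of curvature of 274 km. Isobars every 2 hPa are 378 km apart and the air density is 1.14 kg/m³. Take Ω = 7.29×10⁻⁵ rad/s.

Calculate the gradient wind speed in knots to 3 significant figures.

7.07 knots

Coriolis parameter at 75°S:
f = 2Ω sin φ = 2 × 7.29×10⁻⁵ × sin 75° = 1.41×10⁻⁴ s⁻¹
Pressure gradient: |∂P/∂n| = 200 Pa / 378000 m = 5.29×10⁻⁴ Pa/m
Geostrophic speed: V_g = |∂P/∂n|/(fρ) = 5.29×10⁻⁴/(1.41×10⁻⁴ × 1.14) = 3.30 m/s
Around a high, pressure-gradient force acts outward with centrifugal, so Coriolis balances both:
fV = (1/ρ)|∂P/∂n| + V²/R  →  V² − fR·V + fR·V_g = 0
With fR = 1.41×10⁻⁴ × 274×10³ m = 38.6 m/s:
V = [fR − √((fR)² − 4 fR V_g)]/2 = [38.6 − √(38.6² − 4×38.6×3.3)]/2 = 3.64 m/s
Supergeostrophic (V > V_g = 3.3 m/s), as expected around a high.
Converting: 3.64 m/s × 1.944 = 7.07 knots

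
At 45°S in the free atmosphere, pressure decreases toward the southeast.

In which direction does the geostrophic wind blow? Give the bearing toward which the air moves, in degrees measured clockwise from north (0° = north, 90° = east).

The pressure-gradient force points toward the southeast (bearing 135°).
Geostrophic balance: in the Southern Hemisphere the Coriolis force deflects motion to the left, so the geostrophic wind blows 90° to the left of the pressure-gradient force (low pressure on the right).
Rotating 135° by 90° counterclockwise gives 045° — the wind blows toward the northeast.

045°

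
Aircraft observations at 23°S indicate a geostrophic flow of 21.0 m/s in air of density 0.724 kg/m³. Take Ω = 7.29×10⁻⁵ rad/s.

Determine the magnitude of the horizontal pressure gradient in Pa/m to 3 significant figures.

Coriolis parameter at 23°S:
f = 2Ω sin φ = 2 × 7.29×10⁻⁵ × sin 23° = 5.70×10⁻⁵ s⁻¹
Geostrophic balance rearranged: |∂P/∂n| = f ρ V_g
|∂P/∂n| = 5.70×10⁻⁵ × 0.724 × 21.0 = 8.66×10⁻⁴ Pa/m

8.66×10⁻⁴ Pa/m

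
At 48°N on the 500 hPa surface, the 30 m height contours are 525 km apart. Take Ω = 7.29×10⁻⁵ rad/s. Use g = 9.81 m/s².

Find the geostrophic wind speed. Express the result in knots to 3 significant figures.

Coriolis parameter at 48°N:
f = 2Ω sin φ = 2 × 7.29×10⁻⁵ × sin 48° = 1.08×10⁻⁴ s⁻¹
Height gradient: |∂Z/∂n| = 30 m / 525000 m = 5.71×10⁻⁵
On a pressure surface, geostrophic balance gives V_g = (g/f)|∂Z/∂n|:
V_g = 9.81 × 5.71×10⁻⁵ / 1.08×10⁻⁴ = 5.17 m/s
Converting: 5.17 m/s × 1.944 = 10.1 knots

10.1 knots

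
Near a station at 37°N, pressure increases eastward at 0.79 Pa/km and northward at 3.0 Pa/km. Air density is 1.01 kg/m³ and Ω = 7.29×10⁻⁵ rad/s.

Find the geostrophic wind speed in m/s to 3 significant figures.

35.0 m/s

Coriolis parameter at 37°N:
f = 2Ω sin φ = 2 × 7.29×10⁻⁵ × sin 37° = 8.77×10⁻⁵ s⁻¹
Component geostrophic relations (x east, y north):
u_g = −(1/(fρ)) ∂P/∂y,  v_g = (1/(fρ)) ∂P/∂x
u_g = −(3.0×10⁻³)/(8.77×10⁻⁵ × 1.01) = −33.9 m/s;  v_g = (0.79×10⁻³)/(8.77×10⁻⁵ × 1.01) = 8.91 m/s
|V_g| = √(u_g² + v_g²) = 35.0 m/s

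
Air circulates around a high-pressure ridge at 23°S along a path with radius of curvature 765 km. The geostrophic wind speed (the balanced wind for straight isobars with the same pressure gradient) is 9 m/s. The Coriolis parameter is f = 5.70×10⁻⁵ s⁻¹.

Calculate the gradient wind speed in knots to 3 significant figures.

24.7 knots

Around a high, pressure-gradient force acts outward with centrifugal, so Coriolis balances both:
fV = (1/ρ)|∂P/∂n| + V²/R  →  V² − fR·V + fR·V_g = 0
With fR = 5.70×10⁻⁵ × 765×10³ m = 43.6 m/s:
V = [fR − √((fR)² − 4 fR V_g)]/2 = [43.6 − √(43.6² − 4×43.6×9)]/2 = 12.7 m/s
Supergeostrophic (V > V_g = 9 m/s), as expected around a high.
Converting: 12.7 m/s × 1.944 = 24.7 knots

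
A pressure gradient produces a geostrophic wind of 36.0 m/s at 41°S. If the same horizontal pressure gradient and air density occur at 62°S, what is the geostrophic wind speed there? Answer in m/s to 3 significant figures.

With the same pressure gradient and density, V_g ∝ 1/f ∝ 1/sin φ.
V₂ = V₁ · sin φ₁ / sin φ₂ = 36.0 × sin 41° / sin 62°
V₂ = 36.0 × 0.6561/0.8829 = 26.7 m/s

26.7 m/s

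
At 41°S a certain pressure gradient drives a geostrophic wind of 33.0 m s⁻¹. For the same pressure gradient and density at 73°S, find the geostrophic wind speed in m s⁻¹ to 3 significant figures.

With the same pressure gradient and density, V_g ∝ 1/f ∝ 1/sin φ.
V₂ = V₁ · sin φ₁ / sin φ₂ = 33.0 × sin 41° / sin 73°
V₂ = 33.0 × 0.6561/0.9563 = 22.6 m s⁻¹

22.6 m s⁻¹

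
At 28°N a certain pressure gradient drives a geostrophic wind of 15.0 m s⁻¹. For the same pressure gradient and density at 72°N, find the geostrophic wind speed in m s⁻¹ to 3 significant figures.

7.40 m s⁻¹

With the same pressure gradient and density, V_g ∝ 1/f ∝ 1/sin φ.
V₂ = V₁ · sin φ₁ / sin φ₂ = 15.0 × sin 28° / sin 72°
V₂ = 15.0 × 0.4695/0.9511 = 7.40 m s⁻¹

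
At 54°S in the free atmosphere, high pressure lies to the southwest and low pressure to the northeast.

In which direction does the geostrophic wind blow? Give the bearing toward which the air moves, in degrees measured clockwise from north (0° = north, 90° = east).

315°

The pressure-gradient force points toward the northeast (bearing 045°).
Geostrophic balance: in the Southern Hemisphere the Coriolis force deflects motion to the left, so the geostrophic wind blows 90° to the left of the pressure-gradient force (low pressure on the right).
Rotating 045° by 90° counterclockwise gives 315° — the wind blows toward the northwest.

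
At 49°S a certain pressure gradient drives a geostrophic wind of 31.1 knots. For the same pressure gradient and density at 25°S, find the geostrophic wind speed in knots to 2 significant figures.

With the same pressure gradient and density, V_g ∝ 1/f ∝ 1/sin φ.
V₂ = V₁ · sin φ₁ / sin φ₂ = 31.1 × sin 49° / sin 25°
V₂ = 31.1 × 0.7547/0.4226 = 56 knots

56 knots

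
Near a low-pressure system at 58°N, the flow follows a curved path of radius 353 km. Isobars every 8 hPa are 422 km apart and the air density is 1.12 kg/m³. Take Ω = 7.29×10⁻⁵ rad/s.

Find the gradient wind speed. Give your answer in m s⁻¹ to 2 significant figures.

11 m s⁻¹

Coriolis parameter at 58°N:
f = 2Ω sin φ = 2 × 7.29×10⁻⁵ × sin 58° = 1.24×10⁻⁴ s⁻¹
Pressure gradient: |∂P/∂n| = 800 Pa / 422000 m = 1.90×10⁻³ Pa/m
Geostrophic speed: V_g = |∂P/∂n|/(fρ) = 1.90×10⁻³/(1.24×10⁻⁴ × 1.12) = 13.7 m/s
Around a low, centrifugal force acts outward with Coriolis, so pressure-gradient force balances both:
(1/ρ)|∂P/∂n| = fV + V²/R  →  V² + fR·V − fR·V_g = 0
With fR = 1.24×10⁻⁴ × 353×10³ m = 43.6 m/s:
V = [−fR + √((fR)² + 4 fR V_g)]/2 = [−43.6 + √(43.6² + 4×43.6×13.7)]/2 = 10.9 m/s
Subgeostrophic (V < V_g = 13.7 m/s), as expected around a low.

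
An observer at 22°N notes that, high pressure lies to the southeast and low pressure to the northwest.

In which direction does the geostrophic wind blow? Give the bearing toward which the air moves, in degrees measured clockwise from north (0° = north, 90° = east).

The pressure-gradient force points toward the northwest (bearing 315°).
Geostrophic balance: in the Northern Hemisphere the Coriolis force deflects motion to the right, so the geostrophic wind blows 90° to the right of the pressure-gradient force (low pressure on the left).
Rotating 315° by 90° clockwise gives 045° — the wind blows toward the northeast.

045°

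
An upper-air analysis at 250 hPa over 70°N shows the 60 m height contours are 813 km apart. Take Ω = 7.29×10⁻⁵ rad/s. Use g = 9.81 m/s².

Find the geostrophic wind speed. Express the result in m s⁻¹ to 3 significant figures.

Coriolis parameter at 70°N:
f = 2Ω sin φ = 2 × 7.29×10⁻⁵ × sin 70° = 1.37×10⁻⁴ s⁻¹
Height gradient: |∂Z/∂n| = 60 m / 813000 m = 7.38×10⁻⁵
On a pressure surface, geostrophic balance gives V_g = (g/f)|∂Z/∂n|:
V_g = 9.81 × 7.38×10⁻⁵ / 1.37×10⁻⁴ = 5.28 m/s

5.28 m s⁻¹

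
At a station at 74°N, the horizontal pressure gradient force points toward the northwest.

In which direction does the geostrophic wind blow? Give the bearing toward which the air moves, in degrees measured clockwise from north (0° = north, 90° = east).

045°

The pressure-gradient force points toward the northwest (bearing 315°).
Geostrophic balance: in the Northern Hemisphere the Coriolis force deflects motion to the right, so the geostrophic wind blows 90° to the right of the pressure-gradient force (low pressure on the left).
Rotating 315° by 90° clockwise gives 045° — the wind blows toward the northeast.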